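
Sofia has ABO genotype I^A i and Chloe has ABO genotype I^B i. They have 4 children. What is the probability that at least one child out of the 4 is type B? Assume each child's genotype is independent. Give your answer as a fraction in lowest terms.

175/256

ABO cross I^A i × I^B i → 1/4 O, 1/4 A, 1/4 B, 1/4 AB.
So P(type B) = 1/4 per child.
P(none) = (3/4)^4 = 81/256; P(at least one) = 1 − 81/256 = 175/256.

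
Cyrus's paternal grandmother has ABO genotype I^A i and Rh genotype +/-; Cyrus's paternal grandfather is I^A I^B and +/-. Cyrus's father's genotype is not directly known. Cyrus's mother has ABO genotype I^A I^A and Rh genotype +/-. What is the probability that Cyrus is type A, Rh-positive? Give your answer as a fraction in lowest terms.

Cyrus's father's ABO genotype from I^A i × I^A I^B: 1/4 I^A I^A, 1/4 I^A I^B, 1/4 I^A i, 1/4 I^B i.
Crossing each possibility with the mother I^A I^A and summing P(type A): 1/4·1 + 1/4·1/2 + 1/4·1 + 1/4·1/2 = 3/4.
Similarly for Rh via the father's Rh distribution: P(Rh+) = 3/4.
Independent loci: 3/4 × 3/4 = 9/16.

9/16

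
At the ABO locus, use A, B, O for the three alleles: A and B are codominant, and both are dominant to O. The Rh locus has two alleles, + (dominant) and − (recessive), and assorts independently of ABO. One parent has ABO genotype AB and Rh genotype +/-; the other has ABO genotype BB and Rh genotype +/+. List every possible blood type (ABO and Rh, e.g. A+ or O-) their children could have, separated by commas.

B+, AB+

Gametes from AB × BB give offspring ABO genotypes AB, BB, i.e. phenotypes B, AB.
Rh cross +/- × +/+ → phenotypes Rh+.
Combining independently: B+, AB+.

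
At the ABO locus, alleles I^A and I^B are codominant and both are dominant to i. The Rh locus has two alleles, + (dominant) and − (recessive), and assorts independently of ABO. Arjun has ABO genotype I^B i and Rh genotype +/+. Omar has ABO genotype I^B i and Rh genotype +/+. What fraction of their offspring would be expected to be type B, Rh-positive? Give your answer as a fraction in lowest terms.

ABO cross I^B i × I^B i → offspring phenotypes: 1/4 O, 3/4 B.
Rh cross +/+ × +/+ → 1 Rh+.
Independent loci: P(type B, Rh-positive) = 3/4 × 1 = 3/4.

3/4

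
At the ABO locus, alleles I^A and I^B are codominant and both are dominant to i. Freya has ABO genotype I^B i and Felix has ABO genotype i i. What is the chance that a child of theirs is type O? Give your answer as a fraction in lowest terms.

1/2

ABO cross I^B i × i i → offspring phenotypes: 1/2 O, 1/2 B.
So P(type O) = 1/2.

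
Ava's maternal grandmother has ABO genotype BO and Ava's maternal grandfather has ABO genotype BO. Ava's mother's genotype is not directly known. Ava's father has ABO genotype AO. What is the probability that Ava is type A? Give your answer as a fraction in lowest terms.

1/4

Ava's mother's ABO genotype from BO × BO: 1/4 BB, 1/2 BO, 1/4 OO.
Crossing each possibility with the father AO and summing P(type A): 1/4·0 + 1/2·1/4 + 1/4·1/2 = 1/4.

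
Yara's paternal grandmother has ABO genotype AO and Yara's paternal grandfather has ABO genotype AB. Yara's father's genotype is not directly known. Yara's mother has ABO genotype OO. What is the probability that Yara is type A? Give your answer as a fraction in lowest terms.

1/2

Yara's father's ABO genotype from AO × AB: 1/4 AA, 1/4 AB, 1/4 AO, 1/4 BO.
Crossing each possibility with the mother OO and summing P(type A): 1/4·1 + 1/4·1/2 + 1/4·1/2 + 1/4·0 = 1/2.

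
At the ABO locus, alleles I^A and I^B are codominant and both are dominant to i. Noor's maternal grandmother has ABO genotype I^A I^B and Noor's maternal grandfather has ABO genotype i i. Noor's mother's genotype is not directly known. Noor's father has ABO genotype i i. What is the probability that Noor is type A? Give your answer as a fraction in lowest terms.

1/4

Noor's mother's ABO genotype from I^A I^B × i i: 1/2 I^A i, 1/2 I^B i.
Crossing each possibility with the father i i and summing P(type A): 1/2·1/2 + 1/2·0 = 1/4.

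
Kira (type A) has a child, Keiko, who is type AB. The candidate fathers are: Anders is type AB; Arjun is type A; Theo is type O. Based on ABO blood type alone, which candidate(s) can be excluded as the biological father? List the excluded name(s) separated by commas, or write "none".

Arjun, Theo

A candidate is excluded only if no genotype consistent with his phenotype could produce a type AB child with a type A mother.
Arjun (type A): no genotype consistent with that phenotype can produce a type-AB child with a type-A mother.
Theo (type O): no genotype consistent with that phenotype can produce a type-AB child with a type-A mother.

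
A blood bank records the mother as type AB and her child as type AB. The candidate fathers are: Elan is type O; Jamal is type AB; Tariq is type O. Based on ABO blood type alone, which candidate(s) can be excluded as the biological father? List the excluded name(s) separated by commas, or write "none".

A candidate is excluded only if no genotype consistent with his phenotype could produce a type AB child with a type AB mother.
Elan (type O): no genotype consistent with that phenotype can produce a type-AB child with a type-AB mother.
Tariq (type O): no genotype consistent with that phenotype can produce a type-AB child with a type-AB mother.

Elan, Tariq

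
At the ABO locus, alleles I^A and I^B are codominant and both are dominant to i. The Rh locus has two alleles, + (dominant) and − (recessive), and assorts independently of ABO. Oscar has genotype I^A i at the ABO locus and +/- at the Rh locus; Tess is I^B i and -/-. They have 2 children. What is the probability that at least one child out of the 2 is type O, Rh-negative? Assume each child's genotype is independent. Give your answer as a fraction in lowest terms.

ABO cross I^A i × I^B i → 1/4 O, 1/4 A, 1/4 B, 1/4 AB.
Rh cross +/- × -/- → 1/2 Rh+, 1/2 Rh-; so P(type O, Rh-negative) = 1/4 × 1/2 = 1/8 per child.
P(none) = (7/8)^2 = 49/64; P(at least one) = 1 − 49/64 = 15/64.

15/64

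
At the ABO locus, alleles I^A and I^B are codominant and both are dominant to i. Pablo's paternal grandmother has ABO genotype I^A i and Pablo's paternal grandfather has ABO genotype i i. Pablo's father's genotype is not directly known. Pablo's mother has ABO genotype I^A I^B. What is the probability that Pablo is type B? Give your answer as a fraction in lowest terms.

Pablo's father's ABO genotype from I^A i × i i: 1/2 I^A i, 1/2 i i.
Crossing each possibility with the mother I^A I^B and summing P(type B): 1/2·1/4 + 1/2·1/2 = 3/8.

3/8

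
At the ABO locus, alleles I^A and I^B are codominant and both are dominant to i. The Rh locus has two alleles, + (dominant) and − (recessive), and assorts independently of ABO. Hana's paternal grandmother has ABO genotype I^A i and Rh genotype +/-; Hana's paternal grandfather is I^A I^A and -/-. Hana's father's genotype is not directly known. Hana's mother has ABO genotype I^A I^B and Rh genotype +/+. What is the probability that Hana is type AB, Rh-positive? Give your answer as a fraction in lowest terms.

Hana's father's ABO genotype from I^A i × I^A I^A: 1/2 I^A I^A, 1/2 I^A i.
Crossing each possibility with the mother I^A I^B and summing P(type AB): 1/2·1/2 + 1/2·1/4 = 3/8.
Similarly for Rh via the father's Rh distribution: P(Rh+) = 1.
Independent loci: 3/8 × 1 = 3/8.

3/8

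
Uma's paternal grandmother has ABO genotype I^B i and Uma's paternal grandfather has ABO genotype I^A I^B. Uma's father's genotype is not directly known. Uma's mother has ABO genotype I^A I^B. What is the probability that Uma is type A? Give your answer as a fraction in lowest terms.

Uma's father's ABO genotype from I^B i × I^A I^B: 1/4 I^A I^B, 1/4 I^A i, 1/4 I^B I^B, 1/4 I^B i.
Crossing each possibility with the mother I^A I^B and summing P(type A): 1/4·1/4 + 1/4·1/2 + 1/4·0 + 1/4·1/4 = 1/4.

1/4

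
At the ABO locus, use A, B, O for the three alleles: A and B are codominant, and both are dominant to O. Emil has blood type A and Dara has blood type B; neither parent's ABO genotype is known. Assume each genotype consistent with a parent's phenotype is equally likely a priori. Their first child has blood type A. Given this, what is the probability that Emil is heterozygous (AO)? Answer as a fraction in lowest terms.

Possible genotypes: Emil ∈ {AA, AO}; Dara ∈ {BB, BO}.
Weight each parental genotype pair by prior × P(type-A child):
  AA × BO: posterior weight 2/3.
  AO × BO: posterior weight 1/3.
Sum the posterior weight over pairs where Emil is AO: 1/3.

1/3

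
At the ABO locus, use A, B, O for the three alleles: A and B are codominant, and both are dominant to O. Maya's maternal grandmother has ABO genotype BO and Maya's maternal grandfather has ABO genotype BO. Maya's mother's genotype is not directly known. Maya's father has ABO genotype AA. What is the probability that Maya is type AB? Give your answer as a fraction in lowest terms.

1/2

Maya's mother's ABO genotype from BO × BO: 1/4 BB, 1/2 BO, 1/4 OO.
Crossing each possibility with the father AA and summing P(type AB): 1/4·1 + 1/2·1/2 + 1/4·0 = 1/2.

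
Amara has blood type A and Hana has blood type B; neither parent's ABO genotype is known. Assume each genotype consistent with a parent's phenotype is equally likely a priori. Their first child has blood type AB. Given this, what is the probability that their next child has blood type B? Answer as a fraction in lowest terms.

5/36

Possible genotypes: Amara ∈ {I^A I^A, I^A i}; Hana ∈ {I^B I^B, I^B i}.
Weight each parental genotype pair by prior × P(type-AB child):
  I^A I^A × I^B I^B: posterior weight 4/9; P(next child type B) = 0.
  I^A I^A × I^B i: posterior weight 2/9; P(next child type B) = 0.
  I^A i × I^B I^B: posterior weight 2/9; P(next child type B) = 1/2.
  I^A i × I^B i: posterior weight 1/9; P(next child type B) = 1/4.
Weighted sum = 5/36.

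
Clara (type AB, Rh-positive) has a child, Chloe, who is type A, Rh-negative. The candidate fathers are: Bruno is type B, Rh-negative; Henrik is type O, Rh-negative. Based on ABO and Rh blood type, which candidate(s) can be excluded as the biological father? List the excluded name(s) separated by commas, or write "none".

none

A candidate is excluded only if no genotype consistent with his phenotype could produce a type A, Rh-negative child with a type AB, Rh-positive mother.
Every candidate has at least one consistent genotype combination, so none can be excluded.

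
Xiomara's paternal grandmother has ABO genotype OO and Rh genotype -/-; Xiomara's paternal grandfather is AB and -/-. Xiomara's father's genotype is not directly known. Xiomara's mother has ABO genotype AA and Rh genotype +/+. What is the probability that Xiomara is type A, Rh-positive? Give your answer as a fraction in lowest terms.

3/4

Xiomara's father's ABO genotype from OO × AB: 1/2 AO, 1/2 BO.
Crossing each possibility with the mother AA and summing P(type A): 1/2·1 + 1/2·1/2 = 3/4.
Similarly for Rh via the father's Rh distribution: P(Rh+) = 1.
Independent loci: 3/4 × 1 = 3/4.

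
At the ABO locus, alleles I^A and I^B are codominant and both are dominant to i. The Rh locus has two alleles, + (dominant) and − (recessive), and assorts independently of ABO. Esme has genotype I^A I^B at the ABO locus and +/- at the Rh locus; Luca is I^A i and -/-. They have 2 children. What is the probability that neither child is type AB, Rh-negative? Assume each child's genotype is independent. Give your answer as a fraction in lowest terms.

ABO cross I^A I^B × I^A i → 1/2 A, 1/4 B, 1/4 AB.
Rh cross +/- × -/- → 1/2 Rh+, 1/2 Rh-; so P(type AB, Rh-negative) = 1/4 × 1/2 = 1/8 per child.
P(not type AB, Rh-negative) = 7/8 for one child; (7/8)^2 = 49/64.

49/64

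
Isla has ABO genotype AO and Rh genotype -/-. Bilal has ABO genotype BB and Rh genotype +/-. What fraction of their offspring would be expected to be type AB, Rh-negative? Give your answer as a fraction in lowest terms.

ABO cross AO × BB → offspring phenotypes: 1/2 B, 1/2 AB.
Rh cross -/- × +/- → 1/2 Rh+, 1/2 Rh-.
Independent loci: P(type AB, Rh-negative) = 1/2 × 1/2 = 1/4.

1/4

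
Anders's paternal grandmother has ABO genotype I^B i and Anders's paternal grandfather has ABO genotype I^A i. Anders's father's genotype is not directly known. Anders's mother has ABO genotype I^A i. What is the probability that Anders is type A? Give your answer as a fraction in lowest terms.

1/2

Anders's father's ABO genotype from I^B i × I^A i: 1/4 I^A I^B, 1/4 I^A i, 1/4 I^B i, 1/4 i i.
Crossing each possibility with the mother I^A i and summing P(type A): 1/4·1/2 + 1/4·3/4 + 1/4·1/4 + 1/4·1/2 = 1/2.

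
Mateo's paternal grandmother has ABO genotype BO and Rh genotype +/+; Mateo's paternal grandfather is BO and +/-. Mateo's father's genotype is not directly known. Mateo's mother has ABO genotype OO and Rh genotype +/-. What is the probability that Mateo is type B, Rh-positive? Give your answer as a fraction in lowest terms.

7/16

Mateo's father's ABO genotype from BO × BO: 1/4 BB, 1/2 BO, 1/4 OO.
Crossing each possibility with the mother OO and summing P(type B): 1/4·1 + 1/2·1/2 + 1/4·0 = 1/2.
Similarly for Rh via the father's Rh distribution: P(Rh+) = 7/8.
Independent loci: 1/2 × 7/8 = 7/16.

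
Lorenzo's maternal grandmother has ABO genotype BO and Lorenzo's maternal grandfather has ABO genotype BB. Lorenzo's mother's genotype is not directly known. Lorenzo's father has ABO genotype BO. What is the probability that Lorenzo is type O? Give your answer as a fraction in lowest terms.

1/8

Lorenzo's mother's ABO genotype from BO × BB: 1/2 BB, 1/2 BO.
Crossing each possibility with the father BO and summing P(type O): 1/2·0 + 1/2·1/4 = 1/8.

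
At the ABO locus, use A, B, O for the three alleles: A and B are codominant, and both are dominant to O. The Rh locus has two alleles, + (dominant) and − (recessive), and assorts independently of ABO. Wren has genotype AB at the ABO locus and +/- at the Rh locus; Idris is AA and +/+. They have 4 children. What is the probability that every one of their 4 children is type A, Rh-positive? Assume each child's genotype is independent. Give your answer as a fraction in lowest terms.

ABO cross AB × AA → 1/2 A, 1/2 AB.
Rh cross +/- × +/+ → 1 Rh+; so P(type A, Rh-positive) = 1/2 × 1 = 1/2 per child.
All 4 independent: (1/2)^4 = 1/16.

1/16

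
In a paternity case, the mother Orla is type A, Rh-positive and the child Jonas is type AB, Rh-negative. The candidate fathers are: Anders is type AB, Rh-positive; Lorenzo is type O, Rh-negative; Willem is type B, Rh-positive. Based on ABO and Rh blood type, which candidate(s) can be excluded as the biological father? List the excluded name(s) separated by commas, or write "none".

A candidate is excluded only if no genotype consistent with his phenotype could produce a type AB, Rh-negative child with a type A, Rh-positive mother.
Lorenzo (type O, Rh-): no genotype consistent with that phenotype can produce a type-AB Rh- child with a type-A mother.

Lorenzo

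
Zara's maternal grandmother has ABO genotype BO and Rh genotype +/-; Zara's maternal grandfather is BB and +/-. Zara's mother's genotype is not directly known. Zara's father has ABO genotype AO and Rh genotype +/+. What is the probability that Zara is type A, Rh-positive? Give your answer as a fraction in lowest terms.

1/8

Zara's mother's ABO genotype from BO × BB: 1/2 BB, 1/2 BO.
Crossing each possibility with the father AO and summing P(type A): 1/2·0 + 1/2·1/4 = 1/8.
Similarly for Rh via the mother's Rh distribution: P(Rh+) = 1.
Independent loci: 1/8 × 1 = 1/8.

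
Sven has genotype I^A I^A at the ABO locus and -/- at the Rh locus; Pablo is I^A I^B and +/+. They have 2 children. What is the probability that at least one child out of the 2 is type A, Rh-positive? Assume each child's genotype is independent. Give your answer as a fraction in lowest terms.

3/4

ABO cross I^A I^A × I^A I^B → 1/2 A, 1/2 AB.
Rh cross -/- × +/+ → 1 Rh+; so P(type A, Rh-positive) = 1/2 × 1 = 1/2 per child.
P(none) = (1/2)^2 = 1/4; P(at least one) = 1 − 1/4 = 3/4.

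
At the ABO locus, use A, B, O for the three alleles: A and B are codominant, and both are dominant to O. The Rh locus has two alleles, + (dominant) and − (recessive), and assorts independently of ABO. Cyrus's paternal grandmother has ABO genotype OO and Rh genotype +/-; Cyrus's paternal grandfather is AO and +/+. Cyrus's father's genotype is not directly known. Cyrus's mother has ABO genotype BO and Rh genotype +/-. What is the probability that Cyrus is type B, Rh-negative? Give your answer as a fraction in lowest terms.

Cyrus's father's ABO genotype from OO × AO: 1/2 AO, 1/2 OO.
Crossing each possibility with the mother BO and summing P(type B): 1/2·1/4 + 1/2·1/2 = 3/8.
Similarly for Rh via the father's Rh distribution: P(Rh-) = 1/8.
Independent loci: 3/8 × 1/8 = 3/64.

3/64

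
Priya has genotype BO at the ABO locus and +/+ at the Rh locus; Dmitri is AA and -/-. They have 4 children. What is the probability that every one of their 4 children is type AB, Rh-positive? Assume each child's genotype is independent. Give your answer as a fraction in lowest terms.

1/16

ABO cross BO × AA → 1/2 A, 1/2 AB.
Rh cross +/+ × -/- → 1 Rh+; so P(type AB, Rh-positive) = 1/2 × 1 = 1/2 per child.
All 4 independent: (1/2)^4 = 1/16.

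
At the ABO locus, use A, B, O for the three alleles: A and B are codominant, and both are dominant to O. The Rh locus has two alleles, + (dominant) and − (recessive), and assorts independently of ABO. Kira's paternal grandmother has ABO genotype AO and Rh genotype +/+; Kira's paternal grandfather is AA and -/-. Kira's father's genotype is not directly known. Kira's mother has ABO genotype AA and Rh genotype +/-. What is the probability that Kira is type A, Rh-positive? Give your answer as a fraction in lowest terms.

3/4

Kira's father's ABO genotype from AO × AA: 1/2 AA, 1/2 AO.
Crossing each possibility with the mother AA and summing P(type A): 1/2·1 + 1/2·1 = 1.
Similarly for Rh via the father's Rh distribution: P(Rh+) = 3/4.
Independent loci: 1 × 3/4 = 3/4.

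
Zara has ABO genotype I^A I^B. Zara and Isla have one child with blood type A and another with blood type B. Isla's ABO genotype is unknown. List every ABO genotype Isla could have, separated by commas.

For each candidate genotype of Isla, check whether crossing it with I^A I^B can produce every observed child phenotype.
  I^A I^A → possible child types {A, AB} ✗
  I^A I^B → possible child types {A, B, AB} ✓
  I^A i → possible child types {A, B, AB} ✓
  I^B I^B → possible child types {B, AB} ✗
  I^B i → possible child types {A, B, AB} ✓
  i i → possible child types {A, B} ✓

I^A I^B, I^A i, I^B i, i i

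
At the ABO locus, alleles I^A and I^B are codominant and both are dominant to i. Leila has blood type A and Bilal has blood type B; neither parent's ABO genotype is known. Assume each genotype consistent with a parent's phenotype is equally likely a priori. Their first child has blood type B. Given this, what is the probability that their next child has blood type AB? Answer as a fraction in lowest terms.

5/12

Possible genotypes: Leila ∈ {I^A I^A, I^A i}; Bilal ∈ {I^B I^B, I^B i}.
Weight each parental genotype pair by prior × P(type-B child):
  I^A i × I^B I^B: posterior weight 2/3; P(next child type AB) = 1/2.
  I^A i × I^B i: posterior weight 1/3; P(next child type AB) = 1/4.
Weighted sum = 5/12.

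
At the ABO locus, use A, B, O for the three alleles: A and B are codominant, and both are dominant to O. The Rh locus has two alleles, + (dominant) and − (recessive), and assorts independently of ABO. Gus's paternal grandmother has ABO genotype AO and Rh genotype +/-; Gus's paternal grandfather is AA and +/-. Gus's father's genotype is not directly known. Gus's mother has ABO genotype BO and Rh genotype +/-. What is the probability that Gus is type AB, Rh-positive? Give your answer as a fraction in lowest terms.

9/32

Gus's father's ABO genotype from AO × AA: 1/2 AA, 1/2 AO.
Crossing each possibility with the mother BO and summing P(type AB): 1/2·1/2 + 1/2·1/4 = 3/8.
Similarly for Rh via the father's Rh distribution: P(Rh+) = 3/4.
Independent loci: 3/8 × 3/4 = 9/32.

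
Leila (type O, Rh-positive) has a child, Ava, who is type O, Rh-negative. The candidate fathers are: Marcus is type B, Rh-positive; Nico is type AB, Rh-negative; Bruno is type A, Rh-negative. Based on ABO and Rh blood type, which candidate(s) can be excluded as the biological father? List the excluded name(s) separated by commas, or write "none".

Nico

A candidate is excluded only if no genotype consistent with his phenotype could produce a type O, Rh-negative child with a type O, Rh-positive mother.
Nico (type AB, Rh-): no genotype consistent with that phenotype can produce a type-O Rh- child with a type-O mother.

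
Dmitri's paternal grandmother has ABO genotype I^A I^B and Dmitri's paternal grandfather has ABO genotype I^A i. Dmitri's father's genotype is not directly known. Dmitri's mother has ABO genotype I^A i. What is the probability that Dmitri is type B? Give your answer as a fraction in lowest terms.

1/8

Dmitri's father's ABO genotype from I^A I^B × I^A i: 1/4 I^A I^A, 1/4 I^A I^B, 1/4 I^A i, 1/4 I^B i.
Crossing each possibility with the mother I^A i and summing P(type B): 1/4·0 + 1/4·1/4 + 1/4·0 + 1/4·1/4 = 1/8.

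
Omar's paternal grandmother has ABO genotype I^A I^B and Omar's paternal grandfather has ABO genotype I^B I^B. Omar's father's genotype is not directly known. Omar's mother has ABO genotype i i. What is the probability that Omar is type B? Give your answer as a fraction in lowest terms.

3/4

Omar's father's ABO genotype from I^A I^B × I^B I^B: 1/2 I^A I^B, 1/2 I^B I^B.
Crossing each possibility with the mother i i and summing P(type B): 1/2·1/2 + 1/2·1 = 3/4.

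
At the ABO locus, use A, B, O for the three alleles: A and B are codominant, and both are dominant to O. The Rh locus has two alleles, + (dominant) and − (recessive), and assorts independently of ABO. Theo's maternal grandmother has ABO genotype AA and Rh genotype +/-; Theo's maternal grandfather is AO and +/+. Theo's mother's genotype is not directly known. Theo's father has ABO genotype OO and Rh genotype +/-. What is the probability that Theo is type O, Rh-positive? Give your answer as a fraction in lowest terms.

Theo's mother's ABO genotype from AA × AO: 1/2 AA, 1/2 AO.
Crossing each possibility with the father OO and summing P(type O): 1/2·0 + 1/2·1/2 = 1/4.
Similarly for Rh via the mother's Rh distribution: P(Rh+) = 7/8.
Independent loci: 1/4 × 7/8 = 7/32.

7/32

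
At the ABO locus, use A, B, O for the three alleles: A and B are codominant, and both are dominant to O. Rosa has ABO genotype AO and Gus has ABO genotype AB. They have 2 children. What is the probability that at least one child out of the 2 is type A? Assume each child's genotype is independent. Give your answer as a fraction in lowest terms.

ABO cross AO × AB → 1/2 A, 1/4 B, 1/4 AB.
So P(type A) = 1/2 per child.
P(none) = (1/2)^2 = 1/4; P(at least one) = 1 − 1/4 = 3/4.

3/4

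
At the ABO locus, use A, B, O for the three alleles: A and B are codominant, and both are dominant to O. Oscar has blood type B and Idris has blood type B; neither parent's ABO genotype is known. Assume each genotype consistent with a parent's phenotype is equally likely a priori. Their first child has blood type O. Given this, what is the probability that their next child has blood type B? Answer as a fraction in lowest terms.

3/4

Possible genotypes: Oscar ∈ {BB, BO}; Idris ∈ {BB, BO}.
Weight each parental genotype pair by prior × P(type-O child):
  BO × BO: posterior weight 1; P(next child type B) = 3/4.
Weighted sum = 3/4.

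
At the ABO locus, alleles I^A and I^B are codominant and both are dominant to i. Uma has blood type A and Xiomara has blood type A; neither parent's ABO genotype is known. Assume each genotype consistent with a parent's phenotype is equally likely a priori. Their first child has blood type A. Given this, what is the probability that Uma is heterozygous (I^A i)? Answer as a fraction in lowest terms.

Possible genotypes: Uma ∈ {I^A I^A, I^A i}; Xiomara ∈ {I^A I^A, I^A i}.
Weight each parental genotype pair by prior × P(type-A child):
  I^A I^A × I^A I^A: posterior weight 4/15.
  I^A I^A × I^A i: posterior weight 4/15.
  I^A i × I^A I^A: posterior weight 4/15.
  I^A i × I^A i: posterior weight 1/5.
Sum the posterior weight over pairs where Uma is I^A i: 7/15.

7/15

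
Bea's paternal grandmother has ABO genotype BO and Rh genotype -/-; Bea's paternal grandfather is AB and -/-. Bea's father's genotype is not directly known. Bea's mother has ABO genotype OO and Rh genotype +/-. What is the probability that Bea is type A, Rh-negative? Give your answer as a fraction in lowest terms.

Bea's father's ABO genotype from BO × AB: 1/4 AB, 1/4 AO, 1/4 BB, 1/4 BO.
Crossing each possibility with the mother OO and summing P(type A): 1/4·1/2 + 1/4·1/2 + 1/4·0 + 1/4·0 = 1/4.
Similarly for Rh via the father's Rh distribution: P(Rh-) = 1/2.
Independent loci: 1/4 × 1/2 = 1/8.

1/8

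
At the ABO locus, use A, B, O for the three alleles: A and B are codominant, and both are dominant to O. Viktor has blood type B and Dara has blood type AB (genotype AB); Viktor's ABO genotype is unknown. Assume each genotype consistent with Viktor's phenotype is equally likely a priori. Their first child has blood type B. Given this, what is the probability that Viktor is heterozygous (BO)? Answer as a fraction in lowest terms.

1/2

Possible genotypes: Viktor ∈ {BB, BO}; Dara ∈ {AB}.
Weight each parental genotype pair by prior × P(type-B child):
  BB × AB: posterior weight 1/2.
  BO × AB: posterior weight 1/2.
Sum the posterior weight over pairs where Viktor is BO: 1/2.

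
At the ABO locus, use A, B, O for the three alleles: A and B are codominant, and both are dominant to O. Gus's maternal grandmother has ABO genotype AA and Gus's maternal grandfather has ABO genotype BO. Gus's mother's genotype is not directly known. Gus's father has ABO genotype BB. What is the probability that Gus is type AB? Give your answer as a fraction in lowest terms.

Gus's mother's ABO genotype from AA × BO: 1/2 AB, 1/2 AO.
Crossing each possibility with the father BB and summing P(type AB): 1/2·1/2 + 1/2·1/2 = 1/2.

1/2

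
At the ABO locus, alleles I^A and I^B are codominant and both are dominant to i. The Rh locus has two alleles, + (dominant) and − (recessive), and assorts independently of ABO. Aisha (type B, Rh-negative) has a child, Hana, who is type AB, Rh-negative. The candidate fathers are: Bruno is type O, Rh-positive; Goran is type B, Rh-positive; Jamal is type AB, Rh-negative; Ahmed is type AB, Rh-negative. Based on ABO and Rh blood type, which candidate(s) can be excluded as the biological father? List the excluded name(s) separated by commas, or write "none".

Bruno, Goran

A candidate is excluded only if no genotype consistent with his phenotype could produce a type AB, Rh-negative child with a type B, Rh-negative mother.
Bruno (type O, Rh+): no genotype consistent with that phenotype can produce a type-AB Rh- child with a type-B mother.
Goran (type B, Rh+): no genotype consistent with that phenotype can produce a type-AB Rh- child with a type-B mother.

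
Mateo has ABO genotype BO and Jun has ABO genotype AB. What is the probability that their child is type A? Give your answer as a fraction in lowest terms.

ABO cross BO × AB → offspring phenotypes: 1/4 A, 1/2 B, 1/4 AB.
So P(type A) = 1/4.

1/4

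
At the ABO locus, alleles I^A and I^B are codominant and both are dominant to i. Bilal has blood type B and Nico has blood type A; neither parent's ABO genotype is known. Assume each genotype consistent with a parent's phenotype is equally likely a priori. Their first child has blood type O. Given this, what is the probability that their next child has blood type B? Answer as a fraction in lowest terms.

Possible genotypes: Bilal ∈ {I^B I^B, I^B i}; Nico ∈ {I^A I^A, I^A i}.
Weight each parental genotype pair by prior × P(type-O child):
  I^B i × I^A i: posterior weight 1; P(next child type B) = 1/4.
Weighted sum = 1/4.

1/4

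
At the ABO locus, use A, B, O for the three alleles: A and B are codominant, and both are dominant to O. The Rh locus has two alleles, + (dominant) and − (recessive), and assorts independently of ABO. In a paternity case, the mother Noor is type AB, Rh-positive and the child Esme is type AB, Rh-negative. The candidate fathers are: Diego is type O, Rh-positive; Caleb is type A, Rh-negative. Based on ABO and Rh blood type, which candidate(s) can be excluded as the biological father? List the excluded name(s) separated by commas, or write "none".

A candidate is excluded only if no genotype consistent with his phenotype could produce a type AB, Rh-negative child with a type AB, Rh-positive mother.
Diego (type O, Rh+): no genotype consistent with that phenotype can produce a type-AB Rh- child with a type-AB mother.

Diego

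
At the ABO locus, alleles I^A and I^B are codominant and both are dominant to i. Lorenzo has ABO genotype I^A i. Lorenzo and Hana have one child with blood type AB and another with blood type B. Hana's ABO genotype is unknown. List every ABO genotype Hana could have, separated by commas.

I^A I^B, I^B I^B, I^B i

For each candidate genotype of Hana, check whether crossing it with I^A i can produce every observed child phenotype.
  I^A I^A → possible child types {A} ✗
  I^A I^B → possible child types {A, B, AB} ✓
  I^A i → possible child types {O, A} ✗
  I^B I^B → possible child types {B, AB} ✓
  I^B i → possible child types {O, A, B, AB} ✓
  i i → possible child types {O, A} ✗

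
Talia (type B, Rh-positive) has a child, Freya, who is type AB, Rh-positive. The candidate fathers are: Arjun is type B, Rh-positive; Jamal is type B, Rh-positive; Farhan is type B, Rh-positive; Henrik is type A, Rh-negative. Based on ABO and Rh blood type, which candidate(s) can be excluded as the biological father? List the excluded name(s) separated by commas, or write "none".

A candidate is excluded only if no genotype consistent with his phenotype could produce a type AB, Rh-positive child with a type B, Rh-positive mother.
Arjun (type B, Rh+): no genotype consistent with that phenotype can produce a type-AB Rh+ child with a type-B mother.
Jamal (type B, Rh+): no genotype consistent with that phenotype can produce a type-AB Rh+ child with a type-B mother.
Farhan (type B, Rh+): no genotype consistent with that phenotype can produce a type-AB Rh+ child with a type-B mother.

Arjun, Jamal, Farhan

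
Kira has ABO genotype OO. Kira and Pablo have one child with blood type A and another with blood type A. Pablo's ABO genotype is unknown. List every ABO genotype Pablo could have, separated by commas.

For each candidate genotype of Pablo, check whether crossing it with OO can produce every observed child phenotype.
  AA → possible child types {A} ✓
  AB → possible child types {A, B} ✓
  AO → possible child types {O, A} ✓
  BB → possible child types {B} ✗
  BO → possible child types {O, B} ✗
  OO → possible child types {O} ✗

AA, AB, AO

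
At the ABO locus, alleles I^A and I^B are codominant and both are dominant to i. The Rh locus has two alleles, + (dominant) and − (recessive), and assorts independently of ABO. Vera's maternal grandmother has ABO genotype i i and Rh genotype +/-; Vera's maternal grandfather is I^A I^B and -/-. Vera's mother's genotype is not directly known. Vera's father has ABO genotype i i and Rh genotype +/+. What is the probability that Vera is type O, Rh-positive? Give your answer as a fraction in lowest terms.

Vera's mother's ABO genotype from i i × I^A I^B: 1/2 I^A i, 1/2 I^B i.
Crossing each possibility with the father i i and summing P(type O): 1/2·1/2 + 1/2·1/2 = 1/2.
Similarly for Rh via the mother's Rh distribution: P(Rh+) = 1.
Independent loci: 1/2 × 1 = 1/2.

1/2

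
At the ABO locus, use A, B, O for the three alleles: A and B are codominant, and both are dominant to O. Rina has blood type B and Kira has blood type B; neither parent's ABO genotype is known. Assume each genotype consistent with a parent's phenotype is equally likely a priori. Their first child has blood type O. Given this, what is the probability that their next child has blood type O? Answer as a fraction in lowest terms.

1/4

Possible genotypes: Rina ∈ {BB, BO}; Kira ∈ {BB, BO}.
Weight each parental genotype pair by prior × P(type-O child):
  BO × BO: posterior weight 1; P(next child type O) = 1/4.
Weighted sum = 1/4.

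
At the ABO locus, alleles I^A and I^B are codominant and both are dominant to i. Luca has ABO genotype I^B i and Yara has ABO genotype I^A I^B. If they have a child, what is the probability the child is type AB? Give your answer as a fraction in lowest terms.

ABO cross I^B i × I^A I^B → offspring phenotypes: 1/4 A, 1/2 B, 1/4 AB.
So P(type AB) = 1/4.

1/4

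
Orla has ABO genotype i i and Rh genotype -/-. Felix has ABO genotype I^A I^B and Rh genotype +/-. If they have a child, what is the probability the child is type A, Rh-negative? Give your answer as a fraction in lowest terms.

ABO cross i i × I^A I^B → offspring phenotypes: 1/2 A, 1/2 B.
Rh cross -/- × +/- → 1/2 Rh+, 1/2 Rh-.
Independent loci: P(type A, Rh-negative) = 1/2 × 1/2 = 1/4.

1/4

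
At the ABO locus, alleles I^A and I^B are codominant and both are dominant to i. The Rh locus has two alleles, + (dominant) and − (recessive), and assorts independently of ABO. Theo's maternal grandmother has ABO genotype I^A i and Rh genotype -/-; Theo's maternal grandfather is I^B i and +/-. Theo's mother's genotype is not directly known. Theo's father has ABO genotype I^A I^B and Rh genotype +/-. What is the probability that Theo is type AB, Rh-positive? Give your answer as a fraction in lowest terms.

5/32

Theo's mother's ABO genotype from I^A i × I^B i: 1/4 I^A I^B, 1/4 I^A i, 1/4 I^B i, 1/4 i i.
Crossing each possibility with the father I^A I^B and summing P(type AB): 1/4·1/2 + 1/4·1/4 + 1/4·1/4 + 1/4·0 = 1/4.
Similarly for Rh via the mother's Rh distribution: P(Rh+) = 5/8.
Independent loci: 1/4 × 5/8 = 5/32.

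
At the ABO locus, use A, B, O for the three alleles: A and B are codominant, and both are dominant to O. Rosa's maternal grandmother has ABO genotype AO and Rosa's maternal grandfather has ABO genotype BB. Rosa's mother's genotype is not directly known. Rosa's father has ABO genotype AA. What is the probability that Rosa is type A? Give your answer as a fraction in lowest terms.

1/2

Rosa's mother's ABO genotype from AO × BB: 1/2 AB, 1/2 BO.
Crossing each possibility with the father AA and summing P(type A): 1/2·1/2 + 1/2·1/2 = 1/2.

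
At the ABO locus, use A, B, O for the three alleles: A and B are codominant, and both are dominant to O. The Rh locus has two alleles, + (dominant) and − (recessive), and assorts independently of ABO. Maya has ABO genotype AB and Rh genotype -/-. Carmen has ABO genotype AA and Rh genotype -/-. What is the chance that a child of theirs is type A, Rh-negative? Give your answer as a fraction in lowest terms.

1/2

ABO cross AB × AA → offspring phenotypes: 1/2 A, 1/2 AB.
Rh cross -/- × -/- → 1 Rh-.
Independent loci: P(type A, Rh-negative) = 1/2 × 1 = 1/2.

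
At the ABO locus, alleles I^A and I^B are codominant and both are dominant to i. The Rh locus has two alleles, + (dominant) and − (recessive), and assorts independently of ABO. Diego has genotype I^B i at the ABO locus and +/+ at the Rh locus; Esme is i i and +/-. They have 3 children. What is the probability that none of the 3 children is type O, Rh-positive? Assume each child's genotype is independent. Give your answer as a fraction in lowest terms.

1/8

ABO cross I^B i × i i → 1/2 O, 1/2 B.
Rh cross +/+ × +/- → 1 Rh+; so P(type O, Rh-positive) = 1/2 × 1 = 1/2 per child.
P(not type O, Rh-positive) = 1/2 for one child; (1/2)^3 = 1/8.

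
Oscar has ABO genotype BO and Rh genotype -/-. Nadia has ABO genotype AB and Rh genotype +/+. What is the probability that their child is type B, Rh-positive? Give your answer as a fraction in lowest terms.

1/2

ABO cross BO × AB → offspring phenotypes: 1/4 A, 1/2 B, 1/4 AB.
Rh cross -/- × +/+ → 1 Rh+.
Independent loci: P(type B, Rh-positive) = 1/2 × 1 = 1/2.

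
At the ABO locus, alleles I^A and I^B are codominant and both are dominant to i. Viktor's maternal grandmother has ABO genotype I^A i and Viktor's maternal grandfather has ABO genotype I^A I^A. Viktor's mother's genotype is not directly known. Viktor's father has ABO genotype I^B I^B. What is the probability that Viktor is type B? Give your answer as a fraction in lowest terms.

Viktor's mother's ABO genotype from I^A i × I^A I^A: 1/2 I^A I^A, 1/2 I^A i.
Crossing each possibility with the father I^B I^B and summing P(type B): 1/2·0 + 1/2·1/2 = 1/4.

1/4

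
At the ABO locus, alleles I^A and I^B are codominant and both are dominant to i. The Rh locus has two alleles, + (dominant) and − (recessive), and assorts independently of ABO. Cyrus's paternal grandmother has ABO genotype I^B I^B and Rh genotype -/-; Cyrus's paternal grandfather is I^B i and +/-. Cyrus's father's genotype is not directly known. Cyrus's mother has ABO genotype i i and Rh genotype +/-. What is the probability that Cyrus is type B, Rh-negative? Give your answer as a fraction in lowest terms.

Cyrus's father's ABO genotype from I^B I^B × I^B i: 1/2 I^B I^B, 1/2 I^B i.
Crossing each possibility with the mother i i and summing P(type B): 1/2·1 + 1/2·1/2 = 3/4.
Similarly for Rh via the father's Rh distribution: P(Rh-) = 3/8.
Independent loci: 3/4 × 3/8 = 9/32.

9/32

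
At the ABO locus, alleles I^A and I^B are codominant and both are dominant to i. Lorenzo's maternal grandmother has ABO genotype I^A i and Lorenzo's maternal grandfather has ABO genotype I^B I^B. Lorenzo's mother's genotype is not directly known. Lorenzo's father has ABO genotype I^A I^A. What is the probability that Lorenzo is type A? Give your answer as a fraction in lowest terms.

Lorenzo's mother's ABO genotype from I^A i × I^B I^B: 1/2 I^A I^B, 1/2 I^B i.
Crossing each possibility with the father I^A I^A and summing P(type A): 1/2·1/2 + 1/2·1/2 = 1/2.

1/2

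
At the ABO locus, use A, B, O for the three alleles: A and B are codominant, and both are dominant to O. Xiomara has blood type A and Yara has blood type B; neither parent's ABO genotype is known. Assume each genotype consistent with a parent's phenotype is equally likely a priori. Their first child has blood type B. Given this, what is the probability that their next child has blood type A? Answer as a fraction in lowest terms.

1/12

Possible genotypes: Xiomara ∈ {AA, AO}; Yara ∈ {BB, BO}.
Weight each parental genotype pair by prior × P(type-B child):
  AO × BB: posterior weight 2/3; P(next child type A) = 0.
  AO × BO: posterior weight 1/3; P(next child type A) = 1/4.
Weighted sum = 1/12.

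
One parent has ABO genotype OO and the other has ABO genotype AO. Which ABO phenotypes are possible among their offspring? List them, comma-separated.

O, A

Gametes from OO × AO give offspring ABO genotypes AO, OO, i.e. phenotypes O, A.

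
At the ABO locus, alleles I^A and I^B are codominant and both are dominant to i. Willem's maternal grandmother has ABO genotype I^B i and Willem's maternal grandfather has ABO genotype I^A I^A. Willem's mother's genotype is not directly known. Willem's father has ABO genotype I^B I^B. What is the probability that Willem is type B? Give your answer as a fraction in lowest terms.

1/2

Willem's mother's ABO genotype from I^B i × I^A I^A: 1/2 I^A I^B, 1/2 I^A i.
Crossing each possibility with the father I^B I^B and summing P(type B): 1/2·1/2 + 1/2·1/2 = 1/2.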